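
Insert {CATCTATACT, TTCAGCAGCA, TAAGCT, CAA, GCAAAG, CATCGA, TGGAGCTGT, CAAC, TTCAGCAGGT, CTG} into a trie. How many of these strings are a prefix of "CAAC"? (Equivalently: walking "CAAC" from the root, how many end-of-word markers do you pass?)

2

Walk "CAAC" from the root; an end-of-word marker is hit whenever a stored word is a prefix of "CAAC".
Prefixes of the query that are stored words: "CAA", "CAAC"
Count: 2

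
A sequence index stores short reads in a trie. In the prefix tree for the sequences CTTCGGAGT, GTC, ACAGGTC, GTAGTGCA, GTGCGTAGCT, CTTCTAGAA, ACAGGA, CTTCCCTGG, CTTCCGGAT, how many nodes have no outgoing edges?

9

A leaf is a node with no children — equivalently, the end of a word that is not a proper prefix of any other stored word.
Those words: "ACAGGA", "ACAGGTC", "CTTCCCTGG", "CTTCCGGAT", "CTTCGGAGT", "CTTCTAGAA", "GTAGTGCA", "GTC", "GTGCGTAGCT"
Leaf count: 9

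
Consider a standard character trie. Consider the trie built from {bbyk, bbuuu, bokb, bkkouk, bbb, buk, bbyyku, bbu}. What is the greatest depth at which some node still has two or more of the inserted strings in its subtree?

Equivalently: take the maximum, over all pairs, of their longest common prefix length.
"bbu" and "bbuuu" agree on "bbu" (3 characters) before diverging; nothing deeper is shared.
Longest shared-prefix length: 3

3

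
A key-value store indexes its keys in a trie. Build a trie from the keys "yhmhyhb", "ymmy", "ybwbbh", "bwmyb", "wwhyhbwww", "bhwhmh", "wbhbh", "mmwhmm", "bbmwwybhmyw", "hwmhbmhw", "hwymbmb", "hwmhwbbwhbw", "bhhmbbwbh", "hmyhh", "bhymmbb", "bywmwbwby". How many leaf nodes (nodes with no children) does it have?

16

Leaves are exactly the stored words that no other stored word extends.
Those words: "bbmwwybhmyw", "bhhmbbwbh", "bhwhmh", "bhymmbb", "bwmyb", "bywmwbwby", "hmyhh", "hwmhbmhw", "hwmhwbbwhbw", "hwymbmb", "mmwhmm", "wbhbh", "wwhyhbwww", "ybwbbh", "yhmhyhb", "ymmy"
Leaf count: 16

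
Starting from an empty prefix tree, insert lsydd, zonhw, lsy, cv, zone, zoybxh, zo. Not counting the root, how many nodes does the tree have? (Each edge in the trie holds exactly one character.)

17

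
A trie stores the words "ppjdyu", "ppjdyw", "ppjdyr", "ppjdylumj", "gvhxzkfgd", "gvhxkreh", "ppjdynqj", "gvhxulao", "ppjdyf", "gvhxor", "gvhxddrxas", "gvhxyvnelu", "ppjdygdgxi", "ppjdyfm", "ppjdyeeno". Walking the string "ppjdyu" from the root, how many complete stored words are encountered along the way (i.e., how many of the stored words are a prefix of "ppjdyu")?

Walk "ppjdyu" from the root; an end-of-word marker is hit whenever a stored word is a prefix of "ppjdyu".
Prefixes of the query that are stored words: "ppjdyu"
Count: 1

1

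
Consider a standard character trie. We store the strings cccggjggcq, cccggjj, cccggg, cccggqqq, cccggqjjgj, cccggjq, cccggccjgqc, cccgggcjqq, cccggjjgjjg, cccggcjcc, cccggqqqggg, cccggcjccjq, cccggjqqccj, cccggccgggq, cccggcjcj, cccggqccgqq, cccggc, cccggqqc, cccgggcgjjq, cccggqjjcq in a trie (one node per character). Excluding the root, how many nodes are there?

63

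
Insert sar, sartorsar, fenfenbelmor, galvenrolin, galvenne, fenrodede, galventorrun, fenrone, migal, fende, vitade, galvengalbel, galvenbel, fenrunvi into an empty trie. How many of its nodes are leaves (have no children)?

13

A leaf is a node with no children — equivalently, the end of a word that is not a proper prefix of any other stored word.
Those words: "fende", "fenfenbelmor", "fenrodede", "fenrone", "fenrunvi", "galvenbel", "galvengalbel", "galvenne", "galvenrolin", "galventorrun", "migal", "sartorsar", "vitade"
Leaf count: 13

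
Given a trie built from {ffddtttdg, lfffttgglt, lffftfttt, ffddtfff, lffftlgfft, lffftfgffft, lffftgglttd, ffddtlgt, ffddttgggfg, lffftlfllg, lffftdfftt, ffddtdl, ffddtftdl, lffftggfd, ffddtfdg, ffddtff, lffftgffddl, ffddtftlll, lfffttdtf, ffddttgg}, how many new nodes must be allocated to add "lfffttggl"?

"lfffttggl" is already a full path in the trie; only an end-marker is added.
No new nodes are needed: 0.

0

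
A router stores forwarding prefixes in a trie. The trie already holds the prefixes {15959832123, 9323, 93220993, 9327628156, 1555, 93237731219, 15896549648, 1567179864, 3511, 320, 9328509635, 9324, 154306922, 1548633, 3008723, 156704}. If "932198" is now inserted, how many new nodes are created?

3

The longest prefix of "932198" already in the trie is "932" (length 3).
So 6 − 3 = 3 new nodes.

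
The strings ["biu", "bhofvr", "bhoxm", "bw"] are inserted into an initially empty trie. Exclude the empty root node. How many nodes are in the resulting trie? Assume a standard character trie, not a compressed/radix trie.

Count nodes per top-level branch (shared prefixes stored once):
  'b'-branch (bhofvr, bhoxm, biu, bw): 11 nodes
Sum: 11

11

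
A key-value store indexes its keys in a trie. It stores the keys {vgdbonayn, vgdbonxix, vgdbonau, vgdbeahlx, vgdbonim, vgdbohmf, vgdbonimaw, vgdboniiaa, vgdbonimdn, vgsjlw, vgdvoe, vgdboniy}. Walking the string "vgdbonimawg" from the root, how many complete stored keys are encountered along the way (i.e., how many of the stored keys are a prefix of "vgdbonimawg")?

Walk "vgdbonimawg" from the root; an end-of-word marker is hit whenever a stored word is a prefix of "vgdbonimawg".
Prefixes of the query that are stored words: "vgdbonim", "vgdbonimaw"
Count: 2

2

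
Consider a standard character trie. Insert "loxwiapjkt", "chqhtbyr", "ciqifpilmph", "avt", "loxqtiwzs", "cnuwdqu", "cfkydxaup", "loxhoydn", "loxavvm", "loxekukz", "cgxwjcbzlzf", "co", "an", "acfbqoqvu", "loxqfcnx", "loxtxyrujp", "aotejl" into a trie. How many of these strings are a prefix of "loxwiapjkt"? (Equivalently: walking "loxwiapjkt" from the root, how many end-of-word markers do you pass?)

Check each prefix of "loxwiapjkt" against the stored set — each match is an end-marker on the path.
Prefixes of the query that are stored words: "loxwiapjkt"
Count: 1

1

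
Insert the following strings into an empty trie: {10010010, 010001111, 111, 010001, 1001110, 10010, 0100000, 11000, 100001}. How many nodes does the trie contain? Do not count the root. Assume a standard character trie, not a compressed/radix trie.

30

Count nodes per top-level branch (shared prefixes stored once):
  '0'-branch (0100000, 010001, 010001111): 11 nodes
  '1'-branch (100001, 10010, 10010010, 1001110, 11000, 111): 19 nodes
Sum: 30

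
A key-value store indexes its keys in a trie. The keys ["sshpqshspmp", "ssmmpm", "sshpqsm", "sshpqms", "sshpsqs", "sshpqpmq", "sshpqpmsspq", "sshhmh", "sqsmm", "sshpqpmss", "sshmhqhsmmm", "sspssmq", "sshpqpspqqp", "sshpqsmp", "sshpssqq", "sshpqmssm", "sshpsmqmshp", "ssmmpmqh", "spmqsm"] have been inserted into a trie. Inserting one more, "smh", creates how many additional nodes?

Walking "smh" from the root, the first 1 characters ("s") follow existing edges; "m" is the first miss.
New nodes needed: |"smh"| − 1 = 3 − 1 = 2.

2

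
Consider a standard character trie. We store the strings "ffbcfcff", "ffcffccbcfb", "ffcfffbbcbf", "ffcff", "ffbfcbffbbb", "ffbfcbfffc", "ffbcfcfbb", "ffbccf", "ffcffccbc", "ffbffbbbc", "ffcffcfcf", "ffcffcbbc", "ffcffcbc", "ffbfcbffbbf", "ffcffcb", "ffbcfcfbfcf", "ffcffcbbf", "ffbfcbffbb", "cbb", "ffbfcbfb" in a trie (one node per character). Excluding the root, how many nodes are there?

Insert word by word; a character creates a node only if that edge doesn't already exist:
  "ffbcfcff" → 8 new (f, f, b, c, f, c, f, f)
  "ffcffccbcfb" → prefix "ff" already present; 9 new (c, f, f, c, c, b, c, f, b)
  "ffcfffbbcbf" → prefix "ffcff" already present; 6 new (f, b, b, c, b, f)
  "ffcff" → prefix "ffcff" already present; 0 new (none)
  "ffbfcbffbbb" → prefix "ffb" already present; 8 new (f, c, b, f, f, b, b, b)
  "ffbfcbfffc" → prefix "ffbfcbff" already present; 2 new (f, c)
  "ffbcfcfbb" → prefix "ffbcfcf" already present; 2 new (b, b)
  "ffbccf" → prefix "ffbc" already present; 2 new (c, f)
  "ffcffccbc" → prefix "ffcffccbc" already present; 0 new (none)
  "ffbffbbbc" → prefix "ffbf" already present; 5 new (f, b, b, b, c)
  "ffcffcfcf" → prefix "ffcffc" already present; 3 new (f, c, f)
  "ffcffcbbc" → prefix "ffcffc" already present; 3 new (b, b, c)
  "ffcffcbc" → prefix "ffcffcb" already present; 1 new (c)
  "ffbfcbffbbf" → prefix "ffbfcbffbb" already present; 1 new (f)
  "ffcffcb" → prefix "ffcffcb" already present; 0 new (none)
  "ffbcfcfbfcf" → prefix "ffbcfcfb" already present; 3 new (f, c, f)
  "ffcffcbbf" → prefix "ffcffcbb" already present; 1 new (f)
  "ffbfcbffbb" → prefix "ffbfcbffbb" already present; 0 new (none)
  "cbb" → 3 new (c, b, b)
  "ffbfcbfb" → prefix "ffbfcbf" already present; 1 new (b)
Total nodes = 8 + 9 + 6 + 0 + 8 + 2 + 2 + 2 + 0 + 5 + 3 + 3 + 1 + 1 + 0 + 3 + 1 + 0 + 3 + 1 = 58

58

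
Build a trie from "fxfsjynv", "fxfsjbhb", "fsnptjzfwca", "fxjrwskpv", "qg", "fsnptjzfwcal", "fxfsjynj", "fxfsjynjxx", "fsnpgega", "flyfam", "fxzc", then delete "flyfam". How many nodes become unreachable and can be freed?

After clearing the end-marker at "flyfam", prune upward until reaching a node still needed by another word.
The suffix "lyfam" (5 nodes) is used only by "flyfam"; the node for "f" still has the child "x", so pruning stops there.
Nodes removed: 5

5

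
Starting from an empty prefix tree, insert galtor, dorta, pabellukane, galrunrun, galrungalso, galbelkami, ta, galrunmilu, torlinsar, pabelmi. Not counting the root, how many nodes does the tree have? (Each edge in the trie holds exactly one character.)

Trace insertions, counting only characters that open a new branch:
  "galtor" → 6 new (g, a, l, t, o, r)
  "dorta" → 5 new (d, o, r, t, a)
  "pabellukane" → 11 new (p, a, b, e, l, l, u, k, a, n, e)
  "galrunrun" → prefix "gal" already present; 6 new (r, u, n, r, u, n)
  "galrungalso" → prefix "galrun" already present; 5 new (g, a, l, s, o)
  "galbelkami" → prefix "gal" already present; 7 new (b, e, l, k, a, m, i)
  "ta" → 2 new (t, a)
  "galrunmilu" → prefix "galrun" already present; 4 new (m, i, l, u)
  "torlinsar" → prefix "t" already present; 8 new (o, r, l, i, n, s, a, r)
  "pabelmi" → prefix "pabel" already present; 2 new (m, i)
Total nodes = 6 + 5 + 11 + 6 + 5 + 7 + 2 + 4 + 8 + 2 = 56

56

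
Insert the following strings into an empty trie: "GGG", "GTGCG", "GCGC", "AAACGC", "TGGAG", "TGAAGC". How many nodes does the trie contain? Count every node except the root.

25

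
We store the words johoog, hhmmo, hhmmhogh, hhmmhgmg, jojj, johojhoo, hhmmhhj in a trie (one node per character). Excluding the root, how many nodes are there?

26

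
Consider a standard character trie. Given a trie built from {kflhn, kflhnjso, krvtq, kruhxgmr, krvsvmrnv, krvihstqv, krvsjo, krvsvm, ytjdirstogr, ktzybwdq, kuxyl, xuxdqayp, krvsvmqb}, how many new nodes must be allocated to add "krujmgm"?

The longest prefix of "krujmgm" already in the trie is "kru" (length 3).
New nodes needed: |"krujmgm"| − 3 = 7 − 3 = 4.

4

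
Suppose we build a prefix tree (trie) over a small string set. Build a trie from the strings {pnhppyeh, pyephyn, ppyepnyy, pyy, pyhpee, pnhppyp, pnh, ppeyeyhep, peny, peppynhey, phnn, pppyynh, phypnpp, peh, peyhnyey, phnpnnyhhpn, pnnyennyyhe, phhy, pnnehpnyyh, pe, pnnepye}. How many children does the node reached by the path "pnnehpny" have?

1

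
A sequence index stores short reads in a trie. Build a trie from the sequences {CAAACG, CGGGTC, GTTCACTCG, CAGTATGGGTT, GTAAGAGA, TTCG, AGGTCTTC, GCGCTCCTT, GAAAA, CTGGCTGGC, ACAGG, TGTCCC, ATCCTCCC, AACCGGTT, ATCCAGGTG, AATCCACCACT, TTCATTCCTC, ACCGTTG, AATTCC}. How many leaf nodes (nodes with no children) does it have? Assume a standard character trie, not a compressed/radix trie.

A leaf is a node with no children — equivalently, the end of a word that is not a proper prefix of any other stored word.
Those words: "AACCGGTT", "AATCCACCACT", "AATTCC", "ACAGG", "ACCGTTG", "AGGTCTTC", "ATCCAGGTG", "ATCCTCCC", "CAAACG", "CAGTATGGGTT", "CGGGTC", "CTGGCTGGC", "GAAAA", "GCGCTCCTT", "GTAAGAGA", "GTTCACTCG", "TGTCCC", "TTCATTCCTC", "TTCG"
Leaf count: 19

19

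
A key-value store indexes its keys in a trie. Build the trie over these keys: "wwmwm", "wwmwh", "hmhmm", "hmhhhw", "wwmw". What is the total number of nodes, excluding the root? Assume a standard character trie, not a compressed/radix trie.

Insert word by word; a character creates a node only if that edge doesn't already exist:
  "wwmwm" → 5 new (w, w, m, w, m)
  "wwmwh" → prefix "wwmw" already present; 1 new (h)
  "hmhmm" → 5 new (h, m, h, m, m)
  "hmhhhw" → prefix "hmh" already present; 3 new (h, h, w)
  "wwmw" → prefix "wwmw" already present; 0 new (none)
Total nodes = 5 + 1 + 5 + 3 + 0 = 14

14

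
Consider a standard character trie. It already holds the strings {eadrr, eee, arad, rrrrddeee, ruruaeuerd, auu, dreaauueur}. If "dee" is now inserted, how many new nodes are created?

2

The longest prefix of "dee" already in the trie is "d" (length 1).
So 3 − 1 = 2 new nodes.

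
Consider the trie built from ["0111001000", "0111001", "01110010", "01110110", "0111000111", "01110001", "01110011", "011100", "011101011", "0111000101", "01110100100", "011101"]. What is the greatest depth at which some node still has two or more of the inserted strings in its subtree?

The deepest shared node is where two words last agree before diverging.
e.g. "01110001" and "0111000101" share the prefix "01110001" of length 8; no pair shares a longer one.
Longest shared-prefix length: 8

8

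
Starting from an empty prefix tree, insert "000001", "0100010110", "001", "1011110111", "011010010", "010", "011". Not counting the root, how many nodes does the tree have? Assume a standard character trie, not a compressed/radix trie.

Insert word by word; a character creates a node only if that edge doesn't already exist:
  "000001" → 6 new (0, 0, 0, 0, 0, 1)
  "0100010110" → prefix "0" already present; 9 new (1, 0, 0, 0, 1, 0, 1, 1, 0)
  "001" → prefix "00" already present; 1 new (1)
  "1011110111" → 10 new (1, 0, 1, 1, 1, 1, 0, 1, 1, 1)
  "011010010" → prefix "01" already present; 7 new (1, 0, 1, 0, 0, 1, 0)
  "010" → prefix "010" already present; 0 new (none)
  "011" → prefix "011" already present; 0 new (none)
Total nodes = 6 + 9 + 1 + 10 + 7 + 0 + 0 = 33

33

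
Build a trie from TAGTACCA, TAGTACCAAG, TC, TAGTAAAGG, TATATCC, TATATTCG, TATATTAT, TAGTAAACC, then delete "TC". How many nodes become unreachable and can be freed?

A node on "TC"'s path can go only if nothing else ends at it or branches off below it.
The suffix "C" (1 node) is used only by "TC"; the node for "T" still has the child "A", so pruning stops there.
Nodes removed: 1

1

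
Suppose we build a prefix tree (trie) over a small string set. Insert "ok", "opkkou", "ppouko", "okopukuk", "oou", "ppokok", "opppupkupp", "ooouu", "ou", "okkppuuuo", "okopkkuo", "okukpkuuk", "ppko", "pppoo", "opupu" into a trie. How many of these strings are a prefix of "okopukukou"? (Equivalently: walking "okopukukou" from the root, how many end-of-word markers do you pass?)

2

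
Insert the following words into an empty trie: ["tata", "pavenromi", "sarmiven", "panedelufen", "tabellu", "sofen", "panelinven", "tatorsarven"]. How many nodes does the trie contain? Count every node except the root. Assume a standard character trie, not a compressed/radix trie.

Insert word by word; a character creates a node only if that edge doesn't already exist:
  "tata" → 4 new (t, a, t, a)
  "pavenromi" → 9 new (p, a, v, e, n, r, o, m, i)
  "sarmiven" → 8 new (s, a, r, m, i, v, e, n)
  "panedelufen" → prefix "pa" already present; 9 new (n, e, d, e, l, u, f, e, n)
  "tabellu" → prefix "ta" already present; 5 new (b, e, l, l, u)
  "sofen" → prefix "s" already present; 4 new (o, f, e, n)
  "panelinven" → prefix "pane" already present; 6 new (l, i, n, v, e, n)
  "tatorsarven" → prefix "tat" already present; 8 new (o, r, s, a, r, v, e, n)
Total nodes = 4 + 9 + 8 + 9 + 5 + 4 + 6 + 8 = 53

53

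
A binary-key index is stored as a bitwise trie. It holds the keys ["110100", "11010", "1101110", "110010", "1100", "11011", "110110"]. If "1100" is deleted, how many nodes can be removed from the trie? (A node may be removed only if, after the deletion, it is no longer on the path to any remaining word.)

0

After clearing the end-marker at "1100", prune upward until reaching a node still needed by another word.
Every node on "1100" is still needed (e.g. by "110010"), so nothing is freed.
Nodes removed: 0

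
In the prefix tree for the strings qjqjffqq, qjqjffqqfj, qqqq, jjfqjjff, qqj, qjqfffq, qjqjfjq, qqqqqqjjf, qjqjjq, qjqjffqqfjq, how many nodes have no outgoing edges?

7

Leaves are exactly the stored words that no other stored word extends.
Those words: "jjfqjjff", "qjqfffq", "qjqjffqqfjq", "qjqjfjq", "qjqjjq", "qqj", "qqqqqqjjf"
Leaf count: 7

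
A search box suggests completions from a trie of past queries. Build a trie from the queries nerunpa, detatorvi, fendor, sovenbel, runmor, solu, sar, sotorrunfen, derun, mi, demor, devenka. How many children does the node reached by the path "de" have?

Follow the path "de" to its node, then look at its outgoing edges.
Distinct next characters after "de": m, r, t, v.
That node has 4 child edges.

4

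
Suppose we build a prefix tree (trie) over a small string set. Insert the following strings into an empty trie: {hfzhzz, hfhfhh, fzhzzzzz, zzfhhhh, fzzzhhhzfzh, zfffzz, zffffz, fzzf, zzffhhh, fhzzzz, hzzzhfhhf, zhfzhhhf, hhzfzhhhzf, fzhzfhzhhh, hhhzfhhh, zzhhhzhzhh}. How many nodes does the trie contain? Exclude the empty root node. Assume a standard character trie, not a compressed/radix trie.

Count nodes per top-level branch (shared prefixes stored once):
  'f'-branch (fhzzzz, fzhzfhzhhh, fzhzzzzz, fzzf, fzzzhhhzfzh): 29 nodes
  'h'-branch (hfhfhh, hfzhzz, hhhzfhhh, hhzfzhhhzf, hzzzhfhhf): 33 nodes
  'z'-branch (zffffz, zfffzz, zhfzhhhf, zzffhhh, zzfhhhh, zzhhhzhzhh): 33 nodes
Sum: 95

95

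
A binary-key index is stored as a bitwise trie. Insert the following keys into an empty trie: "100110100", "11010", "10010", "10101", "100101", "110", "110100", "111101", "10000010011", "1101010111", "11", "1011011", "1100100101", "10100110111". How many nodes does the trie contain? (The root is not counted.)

54

Insert word by word; a character creates a node only if that edge doesn't already exist:
  "100110100" → 9 new (1, 0, 0, 1, 1, 0, 1, 0, 0)
  "11010" → prefix "1" already present; 4 new (1, 0, 1, 0)
  "10010" → prefix "1001" already present; 1 new (0)
  "10101" → prefix "10" already present; 3 new (1, 0, 1)
  "100101" → prefix "10010" already present; 1 new (1)
  "110" → prefix "110" already present; 0 new (none)
  "110100" → prefix "11010" already present; 1 new (0)
  "111101" → prefix "11" already present; 4 new (1, 1, 0, 1)
  "10000010011" → prefix "100" already present; 8 new (0, 0, 0, 1, 0, 0, 1, 1)
  "1101010111" → prefix "11010" already present; 5 new (1, 0, 1, 1, 1)
  "11" → prefix "11" already present; 0 new (none)
  "1011011" → prefix "101" already present; 4 new (1, 0, 1, 1)
  "1100100101" → prefix "110" already present; 7 new (0, 1, 0, 0, 1, 0, 1)
  "10100110111" → prefix "1010" already present; 7 new (0, 1, 1, 0, 1, 1, 1)
Total nodes = 9 + 4 + 1 + 3 + 1 + 0 + 1 + 4 + 8 + 5 + 0 + 4 + 7 + 7 = 54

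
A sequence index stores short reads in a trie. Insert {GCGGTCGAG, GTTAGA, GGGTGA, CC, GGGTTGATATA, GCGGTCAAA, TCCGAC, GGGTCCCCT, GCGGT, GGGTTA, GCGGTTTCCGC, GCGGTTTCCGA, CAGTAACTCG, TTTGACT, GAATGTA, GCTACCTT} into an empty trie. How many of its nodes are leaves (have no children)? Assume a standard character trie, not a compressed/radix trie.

Leaves are exactly the stored words that no other stored word extends.
Those words: "CAGTAACTCG", "CC", "GAATGTA", "GCGGTCAAA", "GCGGTCGAG", "GCGGTTTCCGA", "GCGGTTTCCGC", "GCTACCTT", "GGGTCCCCT", "GGGTGA", "GGGTTA", "GGGTTGATATA", "GTTAGA", "TCCGAC", "TTTGACT"
Leaf count: 15

15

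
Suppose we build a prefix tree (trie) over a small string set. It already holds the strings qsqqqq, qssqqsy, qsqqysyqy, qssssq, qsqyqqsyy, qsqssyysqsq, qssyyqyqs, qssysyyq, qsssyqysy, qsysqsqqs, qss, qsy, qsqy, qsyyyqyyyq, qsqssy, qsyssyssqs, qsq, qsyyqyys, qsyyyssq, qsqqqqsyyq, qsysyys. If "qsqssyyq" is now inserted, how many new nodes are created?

1

"qsqssyy" is already a path in the trie; the remaining "q" must be added.
So 8 − 7 = 1 new nodes.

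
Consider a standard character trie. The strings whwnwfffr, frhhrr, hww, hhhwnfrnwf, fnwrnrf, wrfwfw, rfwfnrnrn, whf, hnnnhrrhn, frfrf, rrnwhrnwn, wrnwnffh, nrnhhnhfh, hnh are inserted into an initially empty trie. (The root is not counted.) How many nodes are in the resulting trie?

For each word, the new-node count is its length minus the longest prefix already in the trie:
  "whwnwfffr" → 9 new (w, h, w, n, w, f, f, f, r)
  "frhhrr" → 6 new (f, r, h, h, r, r)
  "hww" → 3 new (h, w, w)
  "hhhwnfrnwf" → prefix "h" already present; 9 new (h, h, w, n, f, r, n, w, f)
  "fnwrnrf" → prefix "f" already present; 6 new (n, w, r, n, r, f)
  "wrfwfw" → prefix "w" already present; 5 new (r, f, w, f, w)
  "rfwfnrnrn" → 9 new (r, f, w, f, n, r, n, r, n)
  "whf" → prefix "wh" already present; 1 new (f)
  "hnnnhrrhn" → prefix "h" already present; 8 new (n, n, n, h, r, r, h, n)
  "frfrf" → prefix "fr" already present; 3 new (f, r, f)
  "rrnwhrnwn" → prefix "r" already present; 8 new (r, n, w, h, r, n, w, n)
  "wrnwnffh" → prefix "wr" already present; 6 new (n, w, n, f, f, h)
  "nrnhhnhfh" → 9 new (n, r, n, h, h, n, h, f, h)
  "hnh" → prefix "hn" already present; 1 new (h)
Total nodes = 9 + 6 + 3 + 9 + 6 + 5 + 9 + 1 + 8 + 3 + 8 + 6 + 9 + 1 = 83

83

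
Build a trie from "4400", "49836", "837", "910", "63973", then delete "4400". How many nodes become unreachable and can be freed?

3

After clearing the end-marker at "4400", prune upward until reaching a node still needed by another word.
The suffix "400" (3 nodes) is used only by "4400"; the node for "4" still has the child "9", so pruning stops there.
Nodes removed: 3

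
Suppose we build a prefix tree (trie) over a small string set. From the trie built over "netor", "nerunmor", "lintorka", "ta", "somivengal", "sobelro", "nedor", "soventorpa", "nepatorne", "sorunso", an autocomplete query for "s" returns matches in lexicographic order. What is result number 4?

soventorpa

DFS of the "s" subtree visits, in order: "sobelro", "somivengal", "sorunso", "soventorpa"
Position 4: soventorpa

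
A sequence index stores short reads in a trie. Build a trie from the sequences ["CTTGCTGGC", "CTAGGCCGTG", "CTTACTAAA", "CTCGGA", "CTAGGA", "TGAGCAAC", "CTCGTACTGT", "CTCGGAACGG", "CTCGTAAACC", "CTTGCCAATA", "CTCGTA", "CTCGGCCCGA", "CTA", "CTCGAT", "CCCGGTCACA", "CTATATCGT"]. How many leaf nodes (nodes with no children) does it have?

13

Leaves are exactly the stored words that no other stored word extends.
Those words: "CCCGGTCACA", "CTAGGA", "CTAGGCCGTG", "CTATATCGT", "CTCGAT", "CTCGGAACGG", "CTCGGCCCGA", "CTCGTAAACC", "CTCGTACTGT", "CTTACTAAA", "CTTGCCAATA", "CTTGCTGGC", "TGAGCAAC"
Leaf count: 13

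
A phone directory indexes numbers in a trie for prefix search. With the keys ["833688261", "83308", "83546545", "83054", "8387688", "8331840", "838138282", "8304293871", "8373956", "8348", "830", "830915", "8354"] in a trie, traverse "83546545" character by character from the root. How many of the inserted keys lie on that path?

Walk "83546545" from the root; an end-of-word marker is hit whenever a stored word is a prefix of "83546545".
Prefixes of the query that are stored words: "8354", "83546545"
Count: 2

2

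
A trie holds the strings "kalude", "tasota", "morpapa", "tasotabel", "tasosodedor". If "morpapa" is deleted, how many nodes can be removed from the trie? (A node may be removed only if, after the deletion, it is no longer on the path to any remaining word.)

7

A node on "morpapa"'s path can go only if nothing else ends at it or branches off below it.
No other word shares any prefix with "morpapa", so all 7 of its nodes go.
Nodes removed: 7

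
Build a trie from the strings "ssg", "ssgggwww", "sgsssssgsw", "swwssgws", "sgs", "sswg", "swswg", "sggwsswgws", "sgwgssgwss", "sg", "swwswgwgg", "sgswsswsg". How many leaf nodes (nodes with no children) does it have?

9

A leaf is a node with no children — equivalently, the end of a word that is not a proper prefix of any other stored word.
Those words: "sggwsswgws", "sgsssssgsw", "sgswsswsg", "sgwgssgwss", "ssgggwww", "sswg", "swswg", "swwssgws", "swwswgwgg"
Leaf count: 9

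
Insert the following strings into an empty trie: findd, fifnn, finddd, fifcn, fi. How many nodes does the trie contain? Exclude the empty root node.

11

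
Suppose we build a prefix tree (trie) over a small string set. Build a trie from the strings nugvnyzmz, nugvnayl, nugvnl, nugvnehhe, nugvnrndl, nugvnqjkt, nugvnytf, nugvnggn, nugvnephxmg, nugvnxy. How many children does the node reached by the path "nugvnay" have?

1

Walk "nugvnay" from the root, arriving at one node.
Distinct next characters after "nugvnay": l.
That node has 1 child edge.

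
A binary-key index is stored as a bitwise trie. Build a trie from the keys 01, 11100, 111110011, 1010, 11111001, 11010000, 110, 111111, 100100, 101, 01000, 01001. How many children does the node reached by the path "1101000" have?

1

Follow the path "1101000" to its node, then look at its outgoing edges.
Distinct next characters after "1101000": 0.
That node has 1 child edge.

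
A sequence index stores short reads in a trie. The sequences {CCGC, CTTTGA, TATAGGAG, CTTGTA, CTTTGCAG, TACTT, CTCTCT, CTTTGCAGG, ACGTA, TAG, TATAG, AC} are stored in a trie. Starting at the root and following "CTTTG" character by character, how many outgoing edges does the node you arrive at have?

2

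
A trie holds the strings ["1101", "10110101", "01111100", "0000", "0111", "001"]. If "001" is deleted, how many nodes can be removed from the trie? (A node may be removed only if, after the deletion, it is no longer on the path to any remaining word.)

1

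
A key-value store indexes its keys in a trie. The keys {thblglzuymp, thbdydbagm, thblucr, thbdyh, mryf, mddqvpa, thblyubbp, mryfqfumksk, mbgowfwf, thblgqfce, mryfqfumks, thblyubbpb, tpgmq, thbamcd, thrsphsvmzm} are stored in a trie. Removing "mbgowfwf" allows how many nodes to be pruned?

7

Walk "mbgowfwf" from the leaf back toward the root, removing each node that no remaining word uses.
The suffix "bgowfwf" (7 nodes) is used only by "mbgowfwf"; the node for "m" still has the child "r", so pruning stops there.
Nodes removed: 7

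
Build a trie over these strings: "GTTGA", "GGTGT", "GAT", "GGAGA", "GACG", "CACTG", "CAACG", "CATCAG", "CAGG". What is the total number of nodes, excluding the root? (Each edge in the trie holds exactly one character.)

30

Insert word by word; a character creates a node only if that edge doesn't already exist:
  "GTTGA" → 5 new (G, T, T, G, A)
  "GGTGT" → prefix "G" already present; 4 new (G, T, G, T)
  "GAT" → prefix "G" already present; 2 new (A, T)
  "GGAGA" → prefix "GG" already present; 3 new (A, G, A)
  "GACG" → prefix "GA" already present; 2 new (C, G)
  "CACTG" → 5 new (C, A, C, T, G)
  "CAACG" → prefix "CA" already present; 3 new (A, C, G)
  "CATCAG" → prefix "CA" already present; 4 new (T, C, A, G)
  "CAGG" → prefix "CA" already present; 2 new (G, G)
Total nodes = 5 + 4 + 2 + 3 + 2 + 5 + 3 + 4 + 2 = 30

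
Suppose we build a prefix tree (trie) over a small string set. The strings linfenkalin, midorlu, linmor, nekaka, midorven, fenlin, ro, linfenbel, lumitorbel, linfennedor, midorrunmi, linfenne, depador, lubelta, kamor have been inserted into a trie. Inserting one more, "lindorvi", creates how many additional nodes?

"lin" is already a path in the trie; the remaining "dorvi" must be added.
New nodes needed: |"lindorvi"| − 3 = 8 − 3 = 5.

5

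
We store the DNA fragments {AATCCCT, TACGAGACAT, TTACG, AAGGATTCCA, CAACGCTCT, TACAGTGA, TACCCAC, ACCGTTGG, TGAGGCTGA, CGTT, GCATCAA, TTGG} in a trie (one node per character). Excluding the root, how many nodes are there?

74

Count nodes per top-level branch (shared prefixes stored once):
  'A'-branch (AAGGATTCCA, AATCCCT, ACCGTTGG): 22 nodes
  'C'-branch (CAACGCTCT, CGTT): 12 nodes
  'G'-branch (GCATCAA): 7 nodes
  'T'-branch (TACAGTGA, TACCCAC, TACGAGACAT, TGAGGCTGA, TTACG, TTGG): 33 nodes
Sum: 74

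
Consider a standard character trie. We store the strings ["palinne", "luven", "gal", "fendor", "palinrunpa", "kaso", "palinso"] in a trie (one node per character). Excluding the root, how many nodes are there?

32

Insert word by word; a character creates a node only if that edge doesn't already exist:
  "palinne" → 7 new (p, a, l, i, n, n, e)
  "luven" → 5 new (l, u, v, e, n)
  "gal" → 3 new (g, a, l)
  "fendor" → 6 new (f, e, n, d, o, r)
  "palinrunpa" → prefix "palin" already present; 5 new (r, u, n, p, a)
  "kaso" → 4 new (k, a, s, o)
  "palinso" → prefix "palin" already present; 2 new (s, o)
Total nodes = 7 + 5 + 3 + 6 + 5 + 4 + 2 = 32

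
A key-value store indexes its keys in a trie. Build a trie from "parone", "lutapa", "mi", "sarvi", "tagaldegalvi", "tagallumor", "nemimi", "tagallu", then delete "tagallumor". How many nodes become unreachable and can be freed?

Walk "tagallumor" from the leaf back toward the root, removing each node that no remaining word uses.
The suffix "mor" (3 nodes) is used only by "tagallumor"; "tagallu" is itself a stored word, so pruning stops there.
Nodes removed: 3

3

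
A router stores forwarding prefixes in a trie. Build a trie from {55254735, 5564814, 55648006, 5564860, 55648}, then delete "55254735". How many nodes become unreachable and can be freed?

6

Walk "55254735" from the leaf back toward the root, removing each node that no remaining word uses.
The suffix "254735" (6 nodes) is used only by "55254735"; the node for "55" still has the child "6", so pruning stops there.
Nodes removed: 6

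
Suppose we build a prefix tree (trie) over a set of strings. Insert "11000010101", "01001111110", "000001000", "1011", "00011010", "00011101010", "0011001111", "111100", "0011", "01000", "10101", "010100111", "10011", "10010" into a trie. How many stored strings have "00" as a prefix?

5

Traverse to the node for "00", then collect every word in that subtree.
Matches: "000001000", "00011010", "00011101010", "0011", "0011001111"
Count: 5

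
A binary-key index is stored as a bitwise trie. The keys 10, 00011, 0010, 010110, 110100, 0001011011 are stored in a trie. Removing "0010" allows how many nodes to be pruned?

2

A node on "0010"'s path can go only if nothing else ends at it or branches off below it.
The suffix "10" (2 nodes) is used only by "0010"; the node for "00" still has the child "0", so pruning stops there.
Nodes removed: 2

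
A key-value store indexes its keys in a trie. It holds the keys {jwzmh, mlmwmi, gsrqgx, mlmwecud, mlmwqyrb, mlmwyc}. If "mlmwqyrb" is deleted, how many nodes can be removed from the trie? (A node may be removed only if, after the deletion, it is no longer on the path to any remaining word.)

4

A node on "mlmwqyrb"'s path can go only if nothing else ends at it or branches off below it.
The suffix "qyrb" (4 nodes) is used only by "mlmwqyrb"; the node for "mlmw" still has the child "m", so pruning stops there.
Nodes removed: 4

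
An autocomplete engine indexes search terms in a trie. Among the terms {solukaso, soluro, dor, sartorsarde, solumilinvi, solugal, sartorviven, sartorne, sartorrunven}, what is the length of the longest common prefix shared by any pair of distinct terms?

6

Equivalently: take the maximum, over all pairs, of their longest common prefix length.
"sartorne" and "sartorrunven" agree on "sartor" (6 characters) before diverging; nothing deeper is shared.
Longest shared-prefix length: 6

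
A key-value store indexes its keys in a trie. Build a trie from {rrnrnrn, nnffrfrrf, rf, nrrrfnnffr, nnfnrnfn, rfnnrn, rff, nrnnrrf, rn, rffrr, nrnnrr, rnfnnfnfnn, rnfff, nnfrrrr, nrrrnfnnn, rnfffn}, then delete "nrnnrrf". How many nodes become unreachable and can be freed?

A node on "nrnnrrf"'s path can go only if nothing else ends at it or branches off below it.
The suffix "f" (1 node) is used only by "nrnnrrf"; "nrnnrr" is itself a stored word, so pruning stops there.
Nodes removed: 1

1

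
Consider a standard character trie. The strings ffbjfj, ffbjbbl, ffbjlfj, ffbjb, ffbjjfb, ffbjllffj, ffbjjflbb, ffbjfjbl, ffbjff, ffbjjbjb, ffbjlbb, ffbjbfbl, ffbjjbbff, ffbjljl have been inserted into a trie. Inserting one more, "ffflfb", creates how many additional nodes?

4

"ff" is already a path in the trie; the remaining "flfb" must be added.
New nodes needed: |"ffflfb"| − 2 = 6 − 2 = 4.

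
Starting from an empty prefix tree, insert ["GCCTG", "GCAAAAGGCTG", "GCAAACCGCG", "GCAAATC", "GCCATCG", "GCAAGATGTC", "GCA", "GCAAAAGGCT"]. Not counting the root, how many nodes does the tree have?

31

Count nodes per top-level branch (shared prefixes stored once):
  'G'-branch (GCA, GCAAAAGGCT, GCAAAAGGCTG, GCAAACCGCG, GCAAATC, GCAAGATGTC, GCCATCG, GCCTG): 31 nodes
Sum: 31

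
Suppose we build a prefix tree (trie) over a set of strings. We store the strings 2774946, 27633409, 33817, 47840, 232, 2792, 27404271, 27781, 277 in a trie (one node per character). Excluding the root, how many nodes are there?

Count nodes per top-level branch (shared prefixes stored once):
  '2'-branch (232, 27404271, 27633409, 277, 2774946, 27781, 2792): 25 nodes
  '3'-branch (33817): 5 nodes
  '4'-branch (47840): 5 nodes
Sum: 35

35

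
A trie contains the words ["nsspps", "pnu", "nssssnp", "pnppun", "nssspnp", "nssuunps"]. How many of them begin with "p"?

Walk to "p"; the words in its subtree are exactly those with that prefix.
Matches: "pnppun", "pnu"
Count: 2

2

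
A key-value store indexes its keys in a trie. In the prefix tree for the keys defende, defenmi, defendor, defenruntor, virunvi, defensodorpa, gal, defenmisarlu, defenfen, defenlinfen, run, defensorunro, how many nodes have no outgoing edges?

11

Leaves are exactly the stored words that no other stored word extends.
Those words: "defende", "defendor", "defenfen", "defenlinfen", "defenmisarlu", "defenruntor", "defensodorpa", "defensorunro", "gal", "run", "virunvi"
Leaf count: 11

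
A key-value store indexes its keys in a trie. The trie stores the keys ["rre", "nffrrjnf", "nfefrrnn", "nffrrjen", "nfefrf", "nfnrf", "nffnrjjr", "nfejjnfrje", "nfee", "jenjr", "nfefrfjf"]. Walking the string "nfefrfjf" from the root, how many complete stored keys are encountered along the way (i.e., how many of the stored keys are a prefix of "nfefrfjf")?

2

Traverse "nfefrfjf" character by character; count nodes along the way that are marked as word ends.
Prefixes of the query that are stored words: "nfefrf", "nfefrfjf"
Count: 2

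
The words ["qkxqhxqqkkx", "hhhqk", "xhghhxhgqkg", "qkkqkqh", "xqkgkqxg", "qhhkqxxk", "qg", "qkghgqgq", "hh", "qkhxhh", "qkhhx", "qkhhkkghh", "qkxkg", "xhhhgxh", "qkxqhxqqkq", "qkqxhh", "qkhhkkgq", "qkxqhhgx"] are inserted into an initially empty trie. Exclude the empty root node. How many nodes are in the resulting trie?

80

For each word, the new-node count is its length minus the longest prefix already in the trie:
  "qkxqhxqqkkx" → 11 new (q, k, x, q, h, x, q, q, k, k, x)
  "hhhqk" → 5 new (h, h, h, q, k)
  "xhghhxhgqkg" → 11 new (x, h, g, h, h, x, h, g, q, k, g)
  "qkkqkqh" → prefix "qk" already present; 5 new (k, q, k, q, h)
  "xqkgkqxg" → prefix "x" already present; 7 new (q, k, g, k, q, x, g)
  "qhhkqxxk" → prefix "q" already present; 7 new (h, h, k, q, x, x, k)
  "qg" → prefix "q" already present; 1 new (g)
  "qkghgqgq" → prefix "qk" already present; 6 new (g, h, g, q, g, q)
  "hh" → prefix "hh" already present; 0 new (none)
  "qkhxhh" → prefix "qk" already present; 4 new (h, x, h, h)
  "qkhhx" → prefix "qkh" already present; 2 new (h, x)
  "qkhhkkghh" → prefix "qkhh" already present; 5 new (k, k, g, h, h)
  "qkxkg" → prefix "qkx" already present; 2 new (k, g)
  "xhhhgxh" → prefix "xh" already present; 5 new (h, h, g, x, h)
  "qkxqhxqqkq" → prefix "qkxqhxqqk" already present; 1 new (q)
  "qkqxhh" → prefix "qk" already present; 4 new (q, x, h, h)
  "qkhhkkgq" → prefix "qkhhkkg" already present; 1 new (q)
  "qkxqhhgx" → prefix "qkxqh" already present; 3 new (h, g, x)
Total nodes = 11 + 5 + 11 + 5 + 7 + 7 + 1 + 6 + 0 + 4 + 2 + 5 + 2 + 5 + 1 + 4 + 1 + 3 = 80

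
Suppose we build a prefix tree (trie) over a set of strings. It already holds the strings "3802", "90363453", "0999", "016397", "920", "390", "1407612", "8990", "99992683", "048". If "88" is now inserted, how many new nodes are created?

1

Walking "88" from the root, the first 1 characters ("8") follow existing edges; "8" is the first miss.
New nodes needed: |"88"| − 1 = 2 − 1 = 1.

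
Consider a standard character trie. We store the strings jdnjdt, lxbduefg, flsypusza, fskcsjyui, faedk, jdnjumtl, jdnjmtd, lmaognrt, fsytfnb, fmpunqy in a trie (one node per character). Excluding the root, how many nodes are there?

60

For each word, the new-node count is its length minus the longest prefix already in the trie:
  "jdnjdt" → 6 new (j, d, n, j, d, t)
  "lxbduefg" → 8 new (l, x, b, d, u, e, f, g)
  "flsypusza" → 9 new (f, l, s, y, p, u, s, z, a)
  "fskcsjyui" → prefix "f" already present; 8 new (s, k, c, s, j, y, u, i)
  "faedk" → prefix "f" already present; 4 new (a, e, d, k)
  "jdnjumtl" → prefix "jdnj" already present; 4 new (u, m, t, l)
  "jdnjmtd" → prefix "jdnj" already present; 3 new (m, t, d)
  "lmaognrt" → prefix "l" already present; 7 new (m, a, o, g, n, r, t)
  "fsytfnb" → prefix "fs" already present; 5 new (y, t, f, n, b)
  "fmpunqy" → prefix "f" already present; 6 new (m, p, u, n, q, y)
Total nodes = 6 + 8 + 9 + 8 + 4 + 4 + 3 + 7 + 5 + 6 = 60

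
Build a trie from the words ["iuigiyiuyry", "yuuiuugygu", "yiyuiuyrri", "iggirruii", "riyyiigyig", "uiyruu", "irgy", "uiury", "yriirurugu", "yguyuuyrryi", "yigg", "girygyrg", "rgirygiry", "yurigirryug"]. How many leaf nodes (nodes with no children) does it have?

14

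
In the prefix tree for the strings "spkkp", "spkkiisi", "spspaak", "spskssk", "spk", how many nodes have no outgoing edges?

Leaves are exactly the stored words that no other stored word extends.
Those words: "spkkiisi", "spkkp", "spskssk", "spspaak"
Leaf count: 4

4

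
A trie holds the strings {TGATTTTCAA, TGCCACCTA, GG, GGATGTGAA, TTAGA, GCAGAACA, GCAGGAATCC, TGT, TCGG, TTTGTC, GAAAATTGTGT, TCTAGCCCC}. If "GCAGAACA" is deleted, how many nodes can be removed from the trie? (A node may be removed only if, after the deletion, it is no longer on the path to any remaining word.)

4

After clearing the end-marker at "GCAGAACA", prune upward until reaching a node still needed by another word.
The suffix "AACA" (4 nodes) is used only by "GCAGAACA"; the node for "GCAG" still has the child "G", so pruning stops there.
Nodes removed: 4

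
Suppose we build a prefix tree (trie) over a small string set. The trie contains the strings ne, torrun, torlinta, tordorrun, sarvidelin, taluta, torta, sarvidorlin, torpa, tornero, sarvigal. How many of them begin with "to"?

Walk to "to"; the words in its subtree are exactly those with that prefix.
Matches: "tordorrun", "torlinta", "tornero", "torpa", "torrun", "torta"
Count: 6

6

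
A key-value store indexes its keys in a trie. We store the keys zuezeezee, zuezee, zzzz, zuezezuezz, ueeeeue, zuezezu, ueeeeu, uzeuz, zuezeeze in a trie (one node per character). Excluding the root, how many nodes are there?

28

Trie structure (* marks end of a word):
(root)
├─ u
│  ├─ e
│  │  └─ e
│  │     └─ e
│  │        └─ e
│  │           └─ u *
│  │              └─ e *
│  └─ z
│     └─ e
│        └─ u
│           └─ z *
└─ z
   ├─ u
   │  └─ e
   │     └─ z
   │        └─ e
   │           ├─ e *
   │           │  └─ z
   │           │     └─ e *
   │           │        └─ e *
   │           └─ z
   │              └─ u *
   │                 └─ e
   │                    └─ z
   │                       └─ z *
   └─ z
      └─ z
         └─ z *
Counting every labelled node above: 28.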